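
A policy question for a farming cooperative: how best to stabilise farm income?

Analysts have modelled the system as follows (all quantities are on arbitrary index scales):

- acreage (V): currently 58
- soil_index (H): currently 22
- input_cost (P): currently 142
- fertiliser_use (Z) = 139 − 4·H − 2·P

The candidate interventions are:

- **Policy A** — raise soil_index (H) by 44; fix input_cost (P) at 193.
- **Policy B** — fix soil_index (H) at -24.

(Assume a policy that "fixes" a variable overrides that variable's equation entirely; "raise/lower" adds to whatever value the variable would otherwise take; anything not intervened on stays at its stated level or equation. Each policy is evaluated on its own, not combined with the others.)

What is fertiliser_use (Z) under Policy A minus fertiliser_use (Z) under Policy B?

-462

Policy A (H + 44, P := 193):
  H = 22 + 44 = 66
  P = 193
  Z = 139 − 4·66 − 2·193 = -511
Policy B (H := -24):
  H = -24
  P = 142
  Z = 139 − 4·(-24) − 2·142 = -49
Z: -511 − (-49) = -462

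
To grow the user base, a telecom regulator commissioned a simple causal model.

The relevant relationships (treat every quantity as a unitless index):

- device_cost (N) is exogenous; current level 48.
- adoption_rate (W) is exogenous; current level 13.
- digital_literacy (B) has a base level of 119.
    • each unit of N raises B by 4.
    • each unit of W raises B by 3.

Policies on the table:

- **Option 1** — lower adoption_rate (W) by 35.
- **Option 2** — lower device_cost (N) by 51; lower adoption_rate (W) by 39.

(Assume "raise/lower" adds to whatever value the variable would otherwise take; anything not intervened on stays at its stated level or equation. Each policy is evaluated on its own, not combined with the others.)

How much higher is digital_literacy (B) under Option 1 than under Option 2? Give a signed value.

216

Option 1 (W − 35):
  N = 48
  W = 13 − 35 = -22
  B = 119 + 4·48 + 3·(-22) = 245
Option 2 (N − 51, W − 39):
  N = 48 − 51 = -3
  W = 13 − 39 = -26
  B = 119 + 4·(-3) + 3·(-26) = 29
B: 245 − 29 = 216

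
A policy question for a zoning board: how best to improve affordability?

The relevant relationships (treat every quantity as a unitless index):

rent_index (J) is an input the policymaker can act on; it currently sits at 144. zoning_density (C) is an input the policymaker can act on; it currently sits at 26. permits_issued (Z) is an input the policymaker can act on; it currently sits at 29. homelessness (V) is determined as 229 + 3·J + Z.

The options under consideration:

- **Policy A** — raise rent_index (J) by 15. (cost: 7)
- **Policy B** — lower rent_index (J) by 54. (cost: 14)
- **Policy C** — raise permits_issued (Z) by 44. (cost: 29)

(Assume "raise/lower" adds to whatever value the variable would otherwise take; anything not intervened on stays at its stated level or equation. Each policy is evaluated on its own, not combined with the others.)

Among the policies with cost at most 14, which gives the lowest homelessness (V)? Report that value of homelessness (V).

Policy A (J + 15):
  J = 144 + 15 = 159
  Z = 29
  V = 229 + 3·159 + 29 = 735
Policy B (J − 54):
  J = 144 − 54 = 90
  Z = 29
  V = 229 + 3·90 + 29 = 528
Comparing — Policy A: V=735, Policy B: V=528. Lowest is 528 (Policy B).

528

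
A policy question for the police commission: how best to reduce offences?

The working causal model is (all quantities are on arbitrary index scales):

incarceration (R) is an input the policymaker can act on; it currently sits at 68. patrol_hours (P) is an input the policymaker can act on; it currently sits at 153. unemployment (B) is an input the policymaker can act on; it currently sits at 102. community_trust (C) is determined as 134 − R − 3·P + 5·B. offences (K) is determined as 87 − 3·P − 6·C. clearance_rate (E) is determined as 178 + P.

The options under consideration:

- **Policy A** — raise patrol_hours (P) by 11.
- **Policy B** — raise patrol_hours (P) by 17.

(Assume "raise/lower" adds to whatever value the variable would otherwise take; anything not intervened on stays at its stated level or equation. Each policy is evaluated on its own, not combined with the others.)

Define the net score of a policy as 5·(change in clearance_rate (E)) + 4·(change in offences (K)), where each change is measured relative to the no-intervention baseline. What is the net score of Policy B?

1105

Baseline:
  R = 68
  P = 153
  B = 102
  C = 134 − 68 − 3·153 + 5·102 = 117
  K = 87 − 3·153 − 6·117 = -1074
  E = 178 + 153 = 331
Policy B (P + 17):
  R = 68
  P = 153 + 17 = 170
  B = 102
  C = 134 − 68 − 3·170 + 5·102 = 66
  K = 87 − 3·170 − 6·66 = -819
  E = 178 + 170 = 348
ΔE = 348 − 331 = 17; ΔK = -819 − (-1074) = 255
Score = 5·17 + 4·255 = 1105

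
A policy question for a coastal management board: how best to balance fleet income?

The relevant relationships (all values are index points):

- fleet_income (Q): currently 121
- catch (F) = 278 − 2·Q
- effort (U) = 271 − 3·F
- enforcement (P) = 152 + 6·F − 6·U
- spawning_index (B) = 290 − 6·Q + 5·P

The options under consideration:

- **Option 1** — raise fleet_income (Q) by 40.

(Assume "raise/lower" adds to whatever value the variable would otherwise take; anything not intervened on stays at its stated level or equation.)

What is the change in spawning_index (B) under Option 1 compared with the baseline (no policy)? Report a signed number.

Baseline:
  Q = 121
  F = 278 − 2·121 = 36
  U = 271 − 3·36 = 163
  P = 152 + 6·36 − 6·163 = -610
  B = 290 − 6·121 + 5·(-610) = -3486
Option 1 (Q + 40):
  Q = 121 + 40 = 161
  F = 278 − 2·161 = -44
  U = 271 − 3·(-44) = 403
  P = 152 + 6·(-44) − 6·403 = -2530
  B = 290 − 6·161 + 5·(-2530) = -13326
Change in B: -13326 − (-3486) = -9840

-9840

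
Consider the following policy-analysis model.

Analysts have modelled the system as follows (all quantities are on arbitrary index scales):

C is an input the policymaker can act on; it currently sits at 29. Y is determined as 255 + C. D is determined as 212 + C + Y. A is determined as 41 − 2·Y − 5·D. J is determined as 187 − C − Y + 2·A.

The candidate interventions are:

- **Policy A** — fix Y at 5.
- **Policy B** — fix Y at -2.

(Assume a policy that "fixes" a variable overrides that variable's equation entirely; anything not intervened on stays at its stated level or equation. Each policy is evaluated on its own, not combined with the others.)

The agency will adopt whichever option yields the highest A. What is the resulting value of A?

Policy A (Y := 5):
  C = 29
  Y = 5
  D = 212 + 29 + 5 = 246
  A = 41 − 2·5 − 5·246 = -1199
Policy B (Y := -2):
  C = 29
  Y = -2
  D = 212 + 29 + (-2) = 239
  A = 41 − 2·(-2) − 5·239 = -1150
Comparing — Policy A: A=-1199, Policy B: A=-1150. Highest is -1150 (Policy B).

-1150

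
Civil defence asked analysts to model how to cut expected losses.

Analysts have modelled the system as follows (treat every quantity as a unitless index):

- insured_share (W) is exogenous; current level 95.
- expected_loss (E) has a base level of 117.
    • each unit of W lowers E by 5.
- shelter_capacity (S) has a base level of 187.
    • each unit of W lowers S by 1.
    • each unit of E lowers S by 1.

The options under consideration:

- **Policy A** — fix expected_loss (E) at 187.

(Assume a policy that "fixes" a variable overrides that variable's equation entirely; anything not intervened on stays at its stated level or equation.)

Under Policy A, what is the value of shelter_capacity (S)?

-95

Policy A (E := 187):
  W = 95
  E = 187
  S = 187 − 95 − 187 = -95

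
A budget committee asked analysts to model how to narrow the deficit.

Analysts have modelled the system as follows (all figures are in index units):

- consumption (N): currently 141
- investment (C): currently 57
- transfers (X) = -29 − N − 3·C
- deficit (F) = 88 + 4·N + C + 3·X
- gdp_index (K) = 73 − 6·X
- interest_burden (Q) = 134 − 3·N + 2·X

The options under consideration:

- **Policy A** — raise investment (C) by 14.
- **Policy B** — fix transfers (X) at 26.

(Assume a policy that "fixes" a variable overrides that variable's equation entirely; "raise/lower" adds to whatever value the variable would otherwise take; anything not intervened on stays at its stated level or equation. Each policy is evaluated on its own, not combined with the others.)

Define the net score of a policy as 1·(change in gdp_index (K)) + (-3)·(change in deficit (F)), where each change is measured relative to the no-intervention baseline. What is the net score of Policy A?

588

Baseline:
  N = 141
  C = 57
  X = -29 − 141 − 3·57 = -341
  F = 88 + 4·141 + 57 + 3·(-341) = -314
  K = 73 − 6·(-341) = 2119
Policy A (C + 14):
  N = 141
  C = 57 + 14 = 71
  X = -29 − 141 − 3·71 = -383
  F = 88 + 4·141 + 71 + 3·(-383) = -426
  K = 73 − 6·(-383) = 2371
ΔK = 2371 − 2119 = 252; ΔF = -426 − (-314) = -112
Score = 1·252 + (-3)·(-112) = 588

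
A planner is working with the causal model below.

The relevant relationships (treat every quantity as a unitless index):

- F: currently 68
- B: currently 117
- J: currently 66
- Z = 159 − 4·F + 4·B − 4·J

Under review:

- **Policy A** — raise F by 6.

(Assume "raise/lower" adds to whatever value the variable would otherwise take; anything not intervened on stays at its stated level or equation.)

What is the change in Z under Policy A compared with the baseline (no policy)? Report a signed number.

Baseline:
  F = 68
  B = 117
  J = 66
  Z = 159 − 4·68 + 4·117 − 4·66 = 91
Policy A (F + 6):
  F = 68 + 6 = 74
  B = 117
  J = 66
  Z = 159 − 4·74 + 4·117 − 4·66 = 67
Change in Z: 67 − 91 = -24

-24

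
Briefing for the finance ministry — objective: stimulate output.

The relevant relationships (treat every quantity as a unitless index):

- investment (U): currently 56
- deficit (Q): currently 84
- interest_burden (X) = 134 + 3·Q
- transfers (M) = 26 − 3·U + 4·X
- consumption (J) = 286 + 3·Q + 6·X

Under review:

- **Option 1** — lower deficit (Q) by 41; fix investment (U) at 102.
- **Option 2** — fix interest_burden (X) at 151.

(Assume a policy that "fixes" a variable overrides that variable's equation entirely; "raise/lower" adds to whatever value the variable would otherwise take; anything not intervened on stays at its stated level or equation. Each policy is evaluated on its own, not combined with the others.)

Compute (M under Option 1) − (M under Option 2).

310

Option 1 (Q − 41, U := 102):
  U = 102
  Q = 84 − 41 = 43
  X = 134 + 3·43 = 263
  M = 26 − 3·102 + 4·263 = 772
Option 2 (X := 151):
  U = 56
  Q = 84
  X = 151
  M = 26 − 3·56 + 4·151 = 462
M: 772 − 462 = 310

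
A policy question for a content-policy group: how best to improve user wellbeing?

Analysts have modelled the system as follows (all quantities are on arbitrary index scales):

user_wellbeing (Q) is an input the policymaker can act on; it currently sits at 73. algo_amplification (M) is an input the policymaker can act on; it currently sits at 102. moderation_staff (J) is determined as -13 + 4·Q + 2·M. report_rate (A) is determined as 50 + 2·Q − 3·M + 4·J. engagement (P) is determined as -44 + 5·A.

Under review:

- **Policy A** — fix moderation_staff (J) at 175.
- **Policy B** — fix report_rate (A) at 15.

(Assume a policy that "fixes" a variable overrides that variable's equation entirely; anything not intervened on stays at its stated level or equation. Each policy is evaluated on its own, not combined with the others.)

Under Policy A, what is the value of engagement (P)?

2906

Policy A (J := 175):
  Q = 73
  M = 102
  J = 175
  A = 50 + 2·73 − 3·102 + 4·175 = 590
  P = -44 + 5·590 = 2906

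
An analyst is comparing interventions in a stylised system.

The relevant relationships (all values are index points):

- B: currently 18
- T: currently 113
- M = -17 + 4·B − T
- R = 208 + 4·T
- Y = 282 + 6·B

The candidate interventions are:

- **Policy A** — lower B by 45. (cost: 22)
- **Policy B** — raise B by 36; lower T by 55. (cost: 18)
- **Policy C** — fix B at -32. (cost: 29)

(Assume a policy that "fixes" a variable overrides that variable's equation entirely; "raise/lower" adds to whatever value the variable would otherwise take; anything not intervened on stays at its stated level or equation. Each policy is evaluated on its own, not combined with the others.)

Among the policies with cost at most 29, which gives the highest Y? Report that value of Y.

606

Policy A (B − 45):
  B = 18 − 45 = -27
  Y = 282 + 6·(-27) = 120
Policy B (B + 36, T − 55):
  B = 18 + 36 = 54
  Y = 282 + 6·54 = 606
Policy C (B := -32):
  B = -32
  Y = 282 + 6·(-32) = 90
Comparing — Policy A: Y=120, Policy B: Y=606, Policy C: Y=90. Highest is 606 (Policy B).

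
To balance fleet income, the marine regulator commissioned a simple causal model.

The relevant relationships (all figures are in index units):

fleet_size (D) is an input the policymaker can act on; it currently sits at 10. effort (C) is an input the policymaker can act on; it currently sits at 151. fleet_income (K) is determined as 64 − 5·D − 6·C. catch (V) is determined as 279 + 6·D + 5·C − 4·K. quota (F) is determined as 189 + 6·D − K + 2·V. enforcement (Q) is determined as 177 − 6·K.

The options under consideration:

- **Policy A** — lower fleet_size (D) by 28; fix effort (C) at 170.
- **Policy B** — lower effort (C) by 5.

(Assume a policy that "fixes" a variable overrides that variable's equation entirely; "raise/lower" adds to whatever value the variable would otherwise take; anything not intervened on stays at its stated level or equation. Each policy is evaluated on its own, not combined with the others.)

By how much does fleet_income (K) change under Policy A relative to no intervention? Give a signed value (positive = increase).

26

Baseline:
  D = 10
  C = 151
  K = 64 − 5·10 − 6·151 = -892
Policy A (D − 28, C := 170):
  D = 10 − 28 = -18
  C = 170
  K = 64 − 5·(-18) − 6·170 = -866
Change in K: -866 − (-892) = 26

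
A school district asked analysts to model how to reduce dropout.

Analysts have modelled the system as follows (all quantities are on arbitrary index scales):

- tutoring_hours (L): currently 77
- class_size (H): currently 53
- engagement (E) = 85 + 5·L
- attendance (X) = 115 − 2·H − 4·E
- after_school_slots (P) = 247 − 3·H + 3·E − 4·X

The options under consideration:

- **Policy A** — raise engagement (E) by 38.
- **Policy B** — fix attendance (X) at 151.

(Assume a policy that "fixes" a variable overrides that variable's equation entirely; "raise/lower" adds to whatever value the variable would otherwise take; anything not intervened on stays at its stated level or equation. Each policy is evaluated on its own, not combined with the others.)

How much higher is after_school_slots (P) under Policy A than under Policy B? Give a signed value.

Policy A (E + 38):
  L = 77
  H = 53
  E = 85 + 5·77 (+38 from intervention) = 508
  X = 115 − 2·53 − 4·508 = -2023
  P = 247 − 3·53 + 3·508 − 4·(-2023) = 9704
Policy B (X := 151):
  L = 77
  H = 53
  E = 85 + 5·77 = 470
  X = 151
  P = 247 − 3·53 + 3·470 − 4·151 = 894
P: 9704 − 894 = 8810

8810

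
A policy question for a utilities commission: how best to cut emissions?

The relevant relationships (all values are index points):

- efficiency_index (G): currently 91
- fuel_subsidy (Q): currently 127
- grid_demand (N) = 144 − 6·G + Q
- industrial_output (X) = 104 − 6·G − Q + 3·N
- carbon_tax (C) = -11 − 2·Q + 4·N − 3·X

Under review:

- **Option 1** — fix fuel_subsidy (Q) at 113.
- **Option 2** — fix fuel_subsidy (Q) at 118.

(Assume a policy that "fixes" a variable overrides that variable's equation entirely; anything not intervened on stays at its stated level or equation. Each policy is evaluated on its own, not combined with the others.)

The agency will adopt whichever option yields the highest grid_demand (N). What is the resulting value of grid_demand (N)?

-284

Option 1 (Q := 113):
  G = 91
  Q = 113
  N = 144 − 6·91 + 113 = -289
Option 2 (Q := 118):
  G = 91
  Q = 118
  N = 144 − 6·91 + 118 = -284
Comparing — Option 1: N=-289, Option 2: N=-284. Highest is -284 (Option 2).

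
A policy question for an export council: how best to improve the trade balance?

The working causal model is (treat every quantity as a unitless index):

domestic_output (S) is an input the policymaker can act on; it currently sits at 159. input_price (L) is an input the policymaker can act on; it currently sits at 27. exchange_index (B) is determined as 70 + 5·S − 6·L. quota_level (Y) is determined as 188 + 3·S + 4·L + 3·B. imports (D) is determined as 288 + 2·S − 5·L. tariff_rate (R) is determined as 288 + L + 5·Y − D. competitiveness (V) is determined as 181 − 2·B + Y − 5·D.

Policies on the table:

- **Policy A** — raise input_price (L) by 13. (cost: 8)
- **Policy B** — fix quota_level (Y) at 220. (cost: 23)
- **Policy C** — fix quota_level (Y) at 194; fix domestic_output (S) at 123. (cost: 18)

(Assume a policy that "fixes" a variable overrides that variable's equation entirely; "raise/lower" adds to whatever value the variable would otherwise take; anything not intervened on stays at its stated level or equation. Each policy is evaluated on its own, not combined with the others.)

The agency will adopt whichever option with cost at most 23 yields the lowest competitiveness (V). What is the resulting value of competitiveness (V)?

-3360

Policy A (L + 13):
  S = 159
  L = 27 + 13 = 40
  B = 70 + 5·159 − 6·40 = 625
  Y = 188 + 3·159 + 4·40 + 3·625 = 2700
  D = 288 + 2·159 − 5·40 = 406
  V = 181 − 2·625 + 2700 − 5·406 = -399
Policy B (Y := 220):
  S = 159
  L = 27
  B = 70 + 5·159 − 6·27 = 703
  Y = 220
  D = 288 + 2·159 − 5·27 = 471
  V = 181 − 2·703 + 220 − 5·471 = -3360
Policy C (Y := 194, S := 123):
  S = 123
  L = 27
  B = 70 + 5·123 − 6·27 = 523
  Y = 194
  D = 288 + 2·123 − 5·27 = 399
  V = 181 − 2·523 + 194 − 5·399 = -2666
Comparing — Policy A: V=-399, Policy B: V=-3360, Policy C: V=-2666. Lowest is -3360 (Policy B).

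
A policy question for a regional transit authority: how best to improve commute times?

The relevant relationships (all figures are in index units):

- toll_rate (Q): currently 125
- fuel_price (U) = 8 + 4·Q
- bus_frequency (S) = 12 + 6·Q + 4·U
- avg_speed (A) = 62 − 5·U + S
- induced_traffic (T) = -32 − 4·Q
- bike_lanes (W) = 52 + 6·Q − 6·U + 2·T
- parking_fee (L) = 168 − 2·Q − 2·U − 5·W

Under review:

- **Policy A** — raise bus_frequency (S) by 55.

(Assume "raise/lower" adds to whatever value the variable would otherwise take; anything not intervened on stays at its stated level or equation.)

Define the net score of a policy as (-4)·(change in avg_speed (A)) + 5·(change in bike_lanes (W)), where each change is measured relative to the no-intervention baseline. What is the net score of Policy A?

Baseline:
  Q = 125
  U = 8 + 4·125 = 508
  S = 12 + 6·125 + 4·508 = 2794
  A = 62 − 5·508 + 2794 = 316
  T = -32 − 4·125 = -532
  W = 52 + 6·125 − 6·508 + 2·(-532) = -3310
Policy A (S + 55):
  Q = 125
  U = 8 + 4·125 = 508
  S = 12 + 6·125 + 4·508 (+55 from intervention) = 2849
  A = 62 − 5·508 + 2849 = 371
  T = -32 − 4·125 = -532
  W = 52 + 6·125 − 6·508 + 2·(-532) = -3310
ΔA = 371 − 316 = 55; ΔW = -3310 − (-3310) = 0
Score = (-4)·55 + 5·0 = -220

-220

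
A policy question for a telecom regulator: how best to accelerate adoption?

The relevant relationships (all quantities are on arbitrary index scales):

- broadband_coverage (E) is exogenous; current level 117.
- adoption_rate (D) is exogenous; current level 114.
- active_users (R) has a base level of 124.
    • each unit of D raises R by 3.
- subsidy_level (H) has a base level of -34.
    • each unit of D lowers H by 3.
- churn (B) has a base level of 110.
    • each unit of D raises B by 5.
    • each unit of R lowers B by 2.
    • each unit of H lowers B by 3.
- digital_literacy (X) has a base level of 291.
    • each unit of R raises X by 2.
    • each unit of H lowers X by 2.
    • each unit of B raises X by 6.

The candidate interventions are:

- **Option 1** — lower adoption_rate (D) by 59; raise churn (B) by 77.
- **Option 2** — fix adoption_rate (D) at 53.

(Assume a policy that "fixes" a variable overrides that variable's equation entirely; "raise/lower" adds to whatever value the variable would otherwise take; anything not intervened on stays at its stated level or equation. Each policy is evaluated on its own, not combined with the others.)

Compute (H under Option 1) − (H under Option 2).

-6

Option 1 (D − 59, B + 77):
  D = 114 − 59 = 55
  H = -34 − 3·55 = -199
Option 2 (D := 53):
  D = 53
  H = -34 − 3·53 = -193
H: -199 − (-193) = -6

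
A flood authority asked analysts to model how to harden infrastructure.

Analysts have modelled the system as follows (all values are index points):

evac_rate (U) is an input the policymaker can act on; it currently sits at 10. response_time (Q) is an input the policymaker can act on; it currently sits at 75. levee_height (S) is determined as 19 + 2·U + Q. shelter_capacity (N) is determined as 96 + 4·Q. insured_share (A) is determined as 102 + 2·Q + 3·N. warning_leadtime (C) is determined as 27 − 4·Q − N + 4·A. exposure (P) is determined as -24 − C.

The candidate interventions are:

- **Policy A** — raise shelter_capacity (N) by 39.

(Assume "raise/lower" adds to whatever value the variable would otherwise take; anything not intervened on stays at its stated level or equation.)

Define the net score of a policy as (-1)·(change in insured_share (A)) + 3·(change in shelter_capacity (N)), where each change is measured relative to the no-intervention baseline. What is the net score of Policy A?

0

Baseline:
  Q = 75
  N = 96 + 4·75 = 396
  A = 102 + 2·75 + 3·396 = 1440
Policy A (N + 39):
  Q = 75
  N = 96 + 4·75 (+39 from intervention) = 435
  A = 102 + 2·75 + 3·435 = 1557
ΔA = 1557 − 1440 = 117; ΔN = 435 − 396 = 39
Score = (-1)·117 + 3·39 = 0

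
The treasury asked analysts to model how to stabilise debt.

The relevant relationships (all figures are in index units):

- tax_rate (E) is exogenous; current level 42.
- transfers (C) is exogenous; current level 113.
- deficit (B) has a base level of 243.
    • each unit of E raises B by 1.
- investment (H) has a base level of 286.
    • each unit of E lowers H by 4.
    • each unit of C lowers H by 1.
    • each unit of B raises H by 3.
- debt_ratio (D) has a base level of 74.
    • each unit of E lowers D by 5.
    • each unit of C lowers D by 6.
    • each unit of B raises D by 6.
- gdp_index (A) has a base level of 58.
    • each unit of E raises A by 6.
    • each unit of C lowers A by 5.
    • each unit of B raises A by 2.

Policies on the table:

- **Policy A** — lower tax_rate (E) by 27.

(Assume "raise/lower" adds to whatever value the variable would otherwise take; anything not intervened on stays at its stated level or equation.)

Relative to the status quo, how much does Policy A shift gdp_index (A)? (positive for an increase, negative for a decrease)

-216

Baseline:
  E = 42
  C = 113
  B = 243 + 42 = 285
  A = 58 + 6·42 − 5·113 + 2·285 = 315
Policy A (E − 27):
  E = 42 − 27 = 15
  C = 113
  B = 243 + 15 = 258
  A = 58 + 6·15 − 5·113 + 2·258 = 99
Change in A: 99 − 315 = -216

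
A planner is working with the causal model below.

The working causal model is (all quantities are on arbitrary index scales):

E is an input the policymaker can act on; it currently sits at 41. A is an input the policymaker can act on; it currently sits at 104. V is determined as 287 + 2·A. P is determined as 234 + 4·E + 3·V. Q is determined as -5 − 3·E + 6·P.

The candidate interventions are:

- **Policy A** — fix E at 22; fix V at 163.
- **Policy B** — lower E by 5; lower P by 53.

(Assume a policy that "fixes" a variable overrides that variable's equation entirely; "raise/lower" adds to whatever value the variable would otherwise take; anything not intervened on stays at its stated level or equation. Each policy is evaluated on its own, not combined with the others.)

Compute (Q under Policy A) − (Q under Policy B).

Policy A (E := 22, V := 163):
  E = 22
  A = 104
  V = 163
  P = 234 + 4·22 + 3·163 = 811
  Q = -5 − 3·22 + 6·811 = 4795
Policy B (E − 5, P − 53):
  E = 41 − 5 = 36
  A = 104
  V = 287 + 2·104 = 495
  P = 234 + 4·36 + 3·495 (−53 from intervention) = 1810
  Q = -5 − 3·36 + 6·1810 = 10747
Q: 4795 − 10747 = -5952

-5952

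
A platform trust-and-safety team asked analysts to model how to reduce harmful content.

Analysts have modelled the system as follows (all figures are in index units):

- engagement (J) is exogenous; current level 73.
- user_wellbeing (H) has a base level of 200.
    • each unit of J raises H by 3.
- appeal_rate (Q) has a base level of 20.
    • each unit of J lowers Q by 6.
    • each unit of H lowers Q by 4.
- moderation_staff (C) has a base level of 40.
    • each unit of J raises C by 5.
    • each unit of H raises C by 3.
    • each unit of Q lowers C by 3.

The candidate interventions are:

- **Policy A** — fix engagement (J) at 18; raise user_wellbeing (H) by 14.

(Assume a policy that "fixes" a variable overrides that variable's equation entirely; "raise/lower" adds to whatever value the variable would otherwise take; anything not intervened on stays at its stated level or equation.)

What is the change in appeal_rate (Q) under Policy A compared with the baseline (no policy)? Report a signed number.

Baseline:
  J = 73
  H = 200 + 3·73 = 419
  Q = 20 − 6·73 − 4·419 = -2094
Policy A (J := 18, H + 14):
  J = 18
  H = 200 + 3·18 (+14 from intervention) = 268
  Q = 20 − 6·18 − 4·268 = -1160
Change in Q: -1160 − (-2094) = 934

934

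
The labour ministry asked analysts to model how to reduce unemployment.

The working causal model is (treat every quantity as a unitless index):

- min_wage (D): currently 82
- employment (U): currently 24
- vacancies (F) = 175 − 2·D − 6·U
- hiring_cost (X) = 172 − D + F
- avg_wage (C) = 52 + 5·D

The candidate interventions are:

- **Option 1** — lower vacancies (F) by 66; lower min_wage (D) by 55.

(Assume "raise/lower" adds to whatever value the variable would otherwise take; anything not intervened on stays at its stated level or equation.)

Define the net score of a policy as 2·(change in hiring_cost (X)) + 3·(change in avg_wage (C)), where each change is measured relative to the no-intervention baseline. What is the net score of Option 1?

Baseline:
  D = 82
  U = 24
  F = 175 − 2·82 − 6·24 = -133
  X = 172 − 82 + (-133) = -43
  C = 52 + 5·82 = 462
Option 1 (F − 66, D − 55):
  D = 82 − 55 = 27
  U = 24
  F = 175 − 2·27 − 6·24 (−66 from intervention) = -89
  X = 172 − 27 + (-89) = 56
  C = 52 + 5·27 = 187
ΔX = 56 − (-43) = 99; ΔC = 187 − 462 = -275
Score = 2·99 + 3·(-275) = -627

-627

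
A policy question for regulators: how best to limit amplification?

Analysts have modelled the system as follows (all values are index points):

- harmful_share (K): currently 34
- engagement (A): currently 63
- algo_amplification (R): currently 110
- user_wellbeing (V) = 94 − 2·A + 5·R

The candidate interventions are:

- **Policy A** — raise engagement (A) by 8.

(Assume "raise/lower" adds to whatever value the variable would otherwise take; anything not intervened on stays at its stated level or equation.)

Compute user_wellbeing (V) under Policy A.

Policy A (A + 8):
  A = 63 + 8 = 71
  R = 110
  V = 94 − 2·71 + 5·110 = 502

502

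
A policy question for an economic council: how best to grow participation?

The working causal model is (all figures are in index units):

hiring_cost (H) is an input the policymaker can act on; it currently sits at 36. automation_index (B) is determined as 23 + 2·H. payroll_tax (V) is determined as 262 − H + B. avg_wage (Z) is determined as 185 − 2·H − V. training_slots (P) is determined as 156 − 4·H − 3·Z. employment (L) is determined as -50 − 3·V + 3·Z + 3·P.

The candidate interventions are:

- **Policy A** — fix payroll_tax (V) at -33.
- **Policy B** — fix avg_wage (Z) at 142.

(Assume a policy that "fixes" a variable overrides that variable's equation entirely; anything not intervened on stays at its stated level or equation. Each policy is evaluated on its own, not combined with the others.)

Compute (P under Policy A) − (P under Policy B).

Policy A (V := -33):
  H = 36
  B = 23 + 2·36 = 95
  V = -33
  Z = 185 − 2·36 − (-33) = 146
  P = 156 − 4·36 − 3·146 = -426
Policy B (Z := 142):
  H = 36
  B = 23 + 2·36 = 95
  V = 262 − 36 + 95 = 321
  Z = 142
  P = 156 − 4·36 − 3·142 = -414
P: -426 − (-414) = -12

-12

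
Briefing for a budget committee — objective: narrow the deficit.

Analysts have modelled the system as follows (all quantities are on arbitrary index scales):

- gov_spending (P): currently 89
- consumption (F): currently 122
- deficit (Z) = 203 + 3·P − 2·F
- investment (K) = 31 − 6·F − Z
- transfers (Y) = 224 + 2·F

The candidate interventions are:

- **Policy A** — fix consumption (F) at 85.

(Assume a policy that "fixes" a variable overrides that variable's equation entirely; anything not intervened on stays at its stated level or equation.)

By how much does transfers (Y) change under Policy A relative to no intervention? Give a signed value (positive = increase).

-74

Baseline:
  F = 122
  Y = 224 + 2·122 = 468
Policy A (F := 85):
  F = 85
  Y = 224 + 2·85 = 394
Change in Y: 394 − 468 = -74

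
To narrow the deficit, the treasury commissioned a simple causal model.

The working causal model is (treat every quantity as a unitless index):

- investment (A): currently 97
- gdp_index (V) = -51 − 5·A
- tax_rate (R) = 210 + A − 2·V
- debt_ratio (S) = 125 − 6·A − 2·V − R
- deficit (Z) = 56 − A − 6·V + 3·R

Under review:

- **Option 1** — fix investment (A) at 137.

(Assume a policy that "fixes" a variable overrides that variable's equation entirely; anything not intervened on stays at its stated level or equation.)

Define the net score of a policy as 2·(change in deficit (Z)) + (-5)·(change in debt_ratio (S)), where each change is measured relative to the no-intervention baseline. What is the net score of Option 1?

6360

Baseline:
  A = 97
  V = -51 − 5·97 = -536
  R = 210 + 97 − 2·(-536) = 1379
  S = 125 − 6·97 − 2·(-536) − 1379 = -764
  Z = 56 − 97 − 6·(-536) + 3·1379 = 7312
Option 1 (A := 137):
  A = 137
  V = -51 − 5·137 = -736
  R = 210 + 137 − 2·(-736) = 1819
  S = 125 − 6·137 − 2·(-736) − 1819 = -1044
  Z = 56 − 137 − 6·(-736) + 3·1819 = 9792
ΔZ = 9792 − 7312 = 2480; ΔS = -1044 − (-764) = -280
Score = 2·2480 + (-5)·(-280) = 6360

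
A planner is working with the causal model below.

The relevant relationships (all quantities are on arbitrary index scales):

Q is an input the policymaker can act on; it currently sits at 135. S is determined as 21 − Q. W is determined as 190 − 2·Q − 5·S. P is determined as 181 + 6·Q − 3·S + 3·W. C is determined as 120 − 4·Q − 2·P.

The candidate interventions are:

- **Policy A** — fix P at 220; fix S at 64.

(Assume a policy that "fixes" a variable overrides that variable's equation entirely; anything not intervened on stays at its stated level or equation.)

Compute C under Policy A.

Policy A (P := 220, S := 64):
  Q = 135
  S = 64
  W = 190 − 2·135 − 5·64 = -400
  P = 220
  C = 120 − 4·135 − 2·220 = -860

-860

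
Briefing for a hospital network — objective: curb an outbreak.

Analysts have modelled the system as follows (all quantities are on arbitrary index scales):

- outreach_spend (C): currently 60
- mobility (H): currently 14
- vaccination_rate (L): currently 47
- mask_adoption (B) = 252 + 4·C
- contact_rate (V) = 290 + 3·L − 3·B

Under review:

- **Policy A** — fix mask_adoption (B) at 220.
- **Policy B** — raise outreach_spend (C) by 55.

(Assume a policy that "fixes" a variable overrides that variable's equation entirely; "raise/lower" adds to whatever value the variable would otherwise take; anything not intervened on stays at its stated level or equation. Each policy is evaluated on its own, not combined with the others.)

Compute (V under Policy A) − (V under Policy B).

1476

Policy A (B := 220):
  C = 60
  L = 47
  B = 220
  V = 290 + 3·47 − 3·220 = -229
Policy B (C + 55):
  C = 60 + 55 = 115
  L = 47
  B = 252 + 4·115 = 712
  V = 290 + 3·47 − 3·712 = -1705
V: -229 − (-1705) = 1476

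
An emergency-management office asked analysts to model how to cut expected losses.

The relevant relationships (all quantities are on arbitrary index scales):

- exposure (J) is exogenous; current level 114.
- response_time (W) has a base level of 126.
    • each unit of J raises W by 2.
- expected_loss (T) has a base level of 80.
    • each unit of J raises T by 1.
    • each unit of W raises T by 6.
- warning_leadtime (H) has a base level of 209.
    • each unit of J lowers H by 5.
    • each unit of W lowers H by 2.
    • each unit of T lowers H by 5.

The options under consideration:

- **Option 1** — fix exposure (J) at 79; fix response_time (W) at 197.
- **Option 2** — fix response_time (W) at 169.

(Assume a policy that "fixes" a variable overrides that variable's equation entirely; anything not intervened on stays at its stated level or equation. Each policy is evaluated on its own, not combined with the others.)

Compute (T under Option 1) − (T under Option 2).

133

Option 1 (J := 79, W := 197):
  J = 79
  W = 197
  T = 80 + 79 + 6·197 = 1341
Option 2 (W := 169):
  J = 114
  W = 169
  T = 80 + 114 + 6·169 = 1208
T: 1341 − 1208 = 133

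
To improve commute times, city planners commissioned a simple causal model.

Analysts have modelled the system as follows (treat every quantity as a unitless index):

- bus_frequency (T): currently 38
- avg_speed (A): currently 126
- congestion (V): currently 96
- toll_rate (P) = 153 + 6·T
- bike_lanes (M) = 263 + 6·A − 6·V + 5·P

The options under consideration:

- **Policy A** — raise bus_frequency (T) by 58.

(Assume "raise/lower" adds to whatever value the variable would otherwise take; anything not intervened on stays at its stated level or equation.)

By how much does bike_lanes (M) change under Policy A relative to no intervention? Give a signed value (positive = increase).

1740

Baseline:
  T = 38
  A = 126
  V = 96
  P = 153 + 6·38 = 381
  M = 263 + 6·126 − 6·96 + 5·381 = 2348
Policy A (T + 58):
  T = 38 + 58 = 96
  A = 126
  V = 96
  P = 153 + 6·96 = 729
  M = 263 + 6·126 − 6·96 + 5·729 = 4088
Change in M: 4088 − 2348 = 1740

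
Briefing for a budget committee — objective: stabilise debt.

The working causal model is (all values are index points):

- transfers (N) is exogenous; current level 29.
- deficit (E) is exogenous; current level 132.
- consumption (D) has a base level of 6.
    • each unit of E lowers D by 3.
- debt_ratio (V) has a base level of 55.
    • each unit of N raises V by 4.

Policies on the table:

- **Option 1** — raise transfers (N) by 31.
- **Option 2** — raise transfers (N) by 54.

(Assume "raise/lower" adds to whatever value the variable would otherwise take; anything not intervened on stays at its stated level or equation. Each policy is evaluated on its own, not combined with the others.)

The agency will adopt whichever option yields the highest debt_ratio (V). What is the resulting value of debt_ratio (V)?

Option 1 (N + 31):
  N = 29 + 31 = 60
  V = 55 + 4·60 = 295
Option 2 (N + 54):
  N = 29 + 54 = 83
  V = 55 + 4·83 = 387
Comparing — Option 1: V=295, Option 2: V=387. Highest is 387 (Option 2).

387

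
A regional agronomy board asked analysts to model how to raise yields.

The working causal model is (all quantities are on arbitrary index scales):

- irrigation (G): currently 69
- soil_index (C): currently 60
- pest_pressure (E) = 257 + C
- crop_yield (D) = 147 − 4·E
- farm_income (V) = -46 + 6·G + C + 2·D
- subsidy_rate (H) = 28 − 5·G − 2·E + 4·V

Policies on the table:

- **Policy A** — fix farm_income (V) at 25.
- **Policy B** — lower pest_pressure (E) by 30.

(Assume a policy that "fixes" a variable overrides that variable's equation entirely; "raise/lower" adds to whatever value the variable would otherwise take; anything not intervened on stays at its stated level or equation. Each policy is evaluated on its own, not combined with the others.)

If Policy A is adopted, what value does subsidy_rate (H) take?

Policy A (V := 25):
  G = 69
  C = 60
  E = 257 + 60 = 317
  D = 147 − 4·317 = -1121
  V = 25
  H = 28 − 5·69 − 2·317 + 4·25 = -851

-851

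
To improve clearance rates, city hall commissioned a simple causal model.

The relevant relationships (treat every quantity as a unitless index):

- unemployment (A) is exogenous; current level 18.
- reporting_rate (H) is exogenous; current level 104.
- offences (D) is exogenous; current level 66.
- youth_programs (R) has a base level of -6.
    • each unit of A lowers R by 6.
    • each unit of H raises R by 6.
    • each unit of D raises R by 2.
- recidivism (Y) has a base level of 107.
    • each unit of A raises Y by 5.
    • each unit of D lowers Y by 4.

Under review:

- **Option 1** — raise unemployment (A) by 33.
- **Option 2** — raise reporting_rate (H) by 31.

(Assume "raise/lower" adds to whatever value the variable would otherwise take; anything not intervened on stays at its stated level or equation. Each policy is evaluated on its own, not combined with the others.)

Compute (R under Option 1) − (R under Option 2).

-384

Option 1 (A + 33):
  A = 18 + 33 = 51
  H = 104
  D = 66
  R = -6 − 6·51 + 6·104 + 2·66 = 444
Option 2 (H + 31):
  A = 18
  H = 104 + 31 = 135
  D = 66
  R = -6 − 6·18 + 6·135 + 2·66 = 828
R: 444 − 828 = -384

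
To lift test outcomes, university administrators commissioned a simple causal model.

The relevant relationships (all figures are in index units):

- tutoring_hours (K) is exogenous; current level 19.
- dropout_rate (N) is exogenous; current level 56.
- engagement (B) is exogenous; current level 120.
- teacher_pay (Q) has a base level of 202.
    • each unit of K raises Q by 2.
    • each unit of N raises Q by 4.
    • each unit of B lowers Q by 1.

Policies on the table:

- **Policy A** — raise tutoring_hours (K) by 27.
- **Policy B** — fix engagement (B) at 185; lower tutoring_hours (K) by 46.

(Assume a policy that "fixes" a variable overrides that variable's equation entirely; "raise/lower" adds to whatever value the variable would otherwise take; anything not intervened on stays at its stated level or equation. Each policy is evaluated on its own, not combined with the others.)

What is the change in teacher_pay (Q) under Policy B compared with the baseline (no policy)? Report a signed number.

-157

Baseline:
  K = 19
  N = 56
  B = 120
  Q = 202 + 2·19 + 4·56 − 120 = 344
Policy B (B := 185, K − 46):
  K = 19 − 46 = -27
  N = 56
  B = 185
  Q = 202 + 2·(-27) + 4·56 − 185 = 187
Change in Q: 187 − 344 = -157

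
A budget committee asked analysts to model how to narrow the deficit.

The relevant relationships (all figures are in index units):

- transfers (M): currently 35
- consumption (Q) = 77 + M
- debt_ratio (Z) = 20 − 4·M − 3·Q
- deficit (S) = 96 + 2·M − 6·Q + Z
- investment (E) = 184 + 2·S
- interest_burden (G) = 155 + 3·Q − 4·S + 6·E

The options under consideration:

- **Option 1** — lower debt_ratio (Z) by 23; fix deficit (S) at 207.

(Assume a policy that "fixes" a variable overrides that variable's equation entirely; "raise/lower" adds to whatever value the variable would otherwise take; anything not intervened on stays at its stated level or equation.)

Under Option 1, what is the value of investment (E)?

Option 1 (Z − 23, S := 207):
  M = 35
  Q = 77 + 35 = 112
  Z = 20 − 4·35 − 3·112 (−23 from intervention) = -479
  S = 207
  E = 184 + 2·207 = 598

598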